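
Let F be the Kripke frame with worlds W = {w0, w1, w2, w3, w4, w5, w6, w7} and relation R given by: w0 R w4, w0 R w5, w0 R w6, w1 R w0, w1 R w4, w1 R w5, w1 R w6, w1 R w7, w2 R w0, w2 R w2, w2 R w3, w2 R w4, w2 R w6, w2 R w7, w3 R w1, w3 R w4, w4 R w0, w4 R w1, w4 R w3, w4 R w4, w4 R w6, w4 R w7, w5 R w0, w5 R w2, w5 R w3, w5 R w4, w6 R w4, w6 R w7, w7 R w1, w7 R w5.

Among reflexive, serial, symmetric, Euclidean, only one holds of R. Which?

serial

Reflexive: no — w0 is not related to itself.
Serial: yes — every world has a successor (e.g. w0 R w4).
Symmetric: no — w0 R w6 but not w6 R w0.
Euclidean: no — w0 R w4 and w0 R w5, but not w4 R w5.
Only serial holds.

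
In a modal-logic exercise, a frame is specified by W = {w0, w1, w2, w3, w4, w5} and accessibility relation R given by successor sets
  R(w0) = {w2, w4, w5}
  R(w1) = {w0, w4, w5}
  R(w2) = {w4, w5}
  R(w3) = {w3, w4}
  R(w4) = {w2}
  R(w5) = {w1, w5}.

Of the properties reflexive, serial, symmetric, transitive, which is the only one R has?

serial

Reflexive: no — w0 is not related to itself.
Serial: yes — every world has a successor (e.g. w0 R w2).
Symmetric: no — w0 R w2 but not w2 R w0.
Transitive: no — w0 R w5 and w5 R w1, but not w0 R w1.
Only serial holds.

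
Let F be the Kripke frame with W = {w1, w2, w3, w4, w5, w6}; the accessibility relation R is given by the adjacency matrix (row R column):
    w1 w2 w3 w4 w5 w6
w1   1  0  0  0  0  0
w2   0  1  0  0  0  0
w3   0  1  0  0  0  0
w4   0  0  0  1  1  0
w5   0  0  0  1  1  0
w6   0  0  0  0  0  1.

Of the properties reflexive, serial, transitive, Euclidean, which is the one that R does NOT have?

Reflexive: no — w3 is not related to itself.
Serial: yes — every world has a successor (e.g. w1 R w1).
Transitive: yes — every two-step R-path is closed by a direct edge.
Euclidean: yes — any two successors of a common world are R-related.
Only reflexive fails.

reflexive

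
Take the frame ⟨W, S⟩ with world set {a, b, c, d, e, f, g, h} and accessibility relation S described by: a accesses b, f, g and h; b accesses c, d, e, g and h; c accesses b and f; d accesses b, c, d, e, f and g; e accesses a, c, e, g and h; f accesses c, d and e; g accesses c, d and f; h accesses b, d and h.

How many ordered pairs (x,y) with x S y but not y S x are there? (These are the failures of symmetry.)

Enumerating: (a,b), (a,f), (a,g), (a,h), (b,e), (b,g), (d,c), (d,e), (e,a), (e,c), (e,g), (e,h), (f,e), (g,c), (g,f), (h,d).

16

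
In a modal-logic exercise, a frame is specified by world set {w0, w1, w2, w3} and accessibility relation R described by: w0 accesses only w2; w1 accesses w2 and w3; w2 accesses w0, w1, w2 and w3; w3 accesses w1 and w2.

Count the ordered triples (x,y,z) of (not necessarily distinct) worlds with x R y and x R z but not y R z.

9

Enumerating: (w1,w3,w3), (w2,w0,w0), (w2,w0,w1), (w2,w0,w3), (w2,w1,w0), (w2,w1,w1), (w2,w3,w0), (w2,w3,w3), (w3,w1,w1).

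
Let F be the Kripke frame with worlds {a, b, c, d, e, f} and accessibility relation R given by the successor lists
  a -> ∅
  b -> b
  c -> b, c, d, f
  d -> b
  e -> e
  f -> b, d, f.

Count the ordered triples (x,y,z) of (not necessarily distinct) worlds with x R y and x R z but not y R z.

Enumerating: (c,b,c), (c,b,d), (c,b,f), (c,d,c), (c,d,d), (c,d,f), (c,f,c), (f,b,d), (f,b,f), (f,d,d), (f,d,f).

11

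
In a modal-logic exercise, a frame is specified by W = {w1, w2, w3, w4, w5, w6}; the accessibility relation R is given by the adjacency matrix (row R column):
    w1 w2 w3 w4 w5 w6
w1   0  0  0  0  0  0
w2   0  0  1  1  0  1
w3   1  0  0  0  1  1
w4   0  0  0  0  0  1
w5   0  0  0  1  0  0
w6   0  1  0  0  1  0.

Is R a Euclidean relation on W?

Euclidean: no — w2 R w3 and w2 R w4, but not w3 R w4.

No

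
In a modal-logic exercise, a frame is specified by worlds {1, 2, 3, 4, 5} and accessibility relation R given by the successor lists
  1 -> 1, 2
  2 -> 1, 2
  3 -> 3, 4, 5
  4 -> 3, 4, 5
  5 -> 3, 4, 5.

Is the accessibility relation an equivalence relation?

Yes

Reflexive: yes — every world is R-related to itself.
Symmetric: yes — every pair in R has its reverse in R.
Transitive: yes — every two-step R-path is closed by a direct edge.
So R is an equivalence relation.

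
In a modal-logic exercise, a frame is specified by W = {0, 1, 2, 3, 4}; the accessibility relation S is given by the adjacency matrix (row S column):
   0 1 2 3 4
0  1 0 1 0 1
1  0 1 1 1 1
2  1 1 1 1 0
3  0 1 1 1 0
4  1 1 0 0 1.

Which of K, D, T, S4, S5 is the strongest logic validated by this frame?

T

Serial (axiom D): yes — every world has a successor (e.g. 0 S 0).
Reflexive (axiom T): yes — every world is S-related to itself.
Transitive (axiom 4): no — 0 S 2 and 2 S 1, but not 0 S 1.
Euclidean (axiom 5): no — 0 S 2 and 0 S 4, but not 2 S 4.
So F validates K, D, T; S4 would additionally require S to be transitive. The strongest is T.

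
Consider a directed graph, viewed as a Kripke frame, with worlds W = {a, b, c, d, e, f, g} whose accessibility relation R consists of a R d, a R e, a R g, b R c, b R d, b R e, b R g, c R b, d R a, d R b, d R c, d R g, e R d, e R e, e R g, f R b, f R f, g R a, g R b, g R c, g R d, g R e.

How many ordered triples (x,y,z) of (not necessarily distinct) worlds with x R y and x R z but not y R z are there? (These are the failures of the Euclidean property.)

40

Enumerating: (a,d,d), (a,d,e), (a,g,g), (b,c,c), (b,c,d), (b,c,e), (b,c,g), (b,d,d), (b,d,e), (b,e,c), (b,g,g), (c,b,b), … and 28 more.
Total: 40.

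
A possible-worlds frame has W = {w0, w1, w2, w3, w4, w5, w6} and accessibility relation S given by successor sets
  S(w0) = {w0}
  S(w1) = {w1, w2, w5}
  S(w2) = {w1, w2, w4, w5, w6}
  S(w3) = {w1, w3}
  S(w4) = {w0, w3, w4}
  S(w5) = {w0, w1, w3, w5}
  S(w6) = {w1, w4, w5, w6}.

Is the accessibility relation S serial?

Serial: yes — every world has a successor (e.g. w0 S w0).

Yes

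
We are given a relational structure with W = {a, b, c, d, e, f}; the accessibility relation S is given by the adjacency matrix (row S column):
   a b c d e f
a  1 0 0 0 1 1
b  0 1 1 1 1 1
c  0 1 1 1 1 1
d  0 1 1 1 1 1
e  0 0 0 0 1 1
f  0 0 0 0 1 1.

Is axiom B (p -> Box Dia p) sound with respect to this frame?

No

By correspondence theory, B is valid on a frame iff S is symmetric.
Symmetric: no — a S e but not e S a.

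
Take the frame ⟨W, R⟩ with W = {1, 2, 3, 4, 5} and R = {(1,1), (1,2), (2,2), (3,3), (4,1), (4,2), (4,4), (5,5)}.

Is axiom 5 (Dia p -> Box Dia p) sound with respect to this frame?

The schema 5 characterises exactly the Euclidean frames.
Euclidean: no — 4 R 2 and 4 R 1, but not 2 R 1.

No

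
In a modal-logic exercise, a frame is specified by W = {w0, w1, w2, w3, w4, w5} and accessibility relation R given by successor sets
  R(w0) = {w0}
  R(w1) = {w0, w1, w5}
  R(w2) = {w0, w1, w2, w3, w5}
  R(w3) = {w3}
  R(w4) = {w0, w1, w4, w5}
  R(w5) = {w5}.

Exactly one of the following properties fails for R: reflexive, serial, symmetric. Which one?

Reflexive: yes — every world is R-related to itself.
Serial: yes — every world has a successor (e.g. w0 R w0).
Symmetric: no — w1 R w0 but not w0 R w1.
Only symmetric fails.

symmetric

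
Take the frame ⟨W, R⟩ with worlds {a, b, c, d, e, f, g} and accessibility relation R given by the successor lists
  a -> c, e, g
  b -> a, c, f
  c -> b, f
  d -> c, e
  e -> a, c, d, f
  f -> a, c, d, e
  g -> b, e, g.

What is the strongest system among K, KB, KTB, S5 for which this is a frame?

K

Symmetric (axiom B): no — a R c but not c R a.
Reflexive (axiom T): no — a is not related to itself.
Euclidean (axiom 5): no — a R c and a R e, but not c R e.
So F validates K; KB would additionally require R to be symmetric. The strongest is K.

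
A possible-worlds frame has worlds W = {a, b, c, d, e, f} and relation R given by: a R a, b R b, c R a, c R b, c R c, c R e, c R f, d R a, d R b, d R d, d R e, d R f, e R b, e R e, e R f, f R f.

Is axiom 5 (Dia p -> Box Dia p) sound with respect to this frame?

No

Axiom 5 corresponds to the accessibility relation being Euclidean.
Euclidean: no — c R a and c R b, but not a R b.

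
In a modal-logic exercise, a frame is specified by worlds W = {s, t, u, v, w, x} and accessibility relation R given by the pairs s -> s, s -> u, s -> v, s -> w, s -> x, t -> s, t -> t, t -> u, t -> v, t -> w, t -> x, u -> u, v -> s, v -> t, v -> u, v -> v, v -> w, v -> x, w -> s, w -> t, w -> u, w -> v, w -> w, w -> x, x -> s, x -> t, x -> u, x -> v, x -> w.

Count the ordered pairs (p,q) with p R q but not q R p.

6

Enumerating: (s,u), (t,s), (t,u), (v,u), (w,u), (x,u).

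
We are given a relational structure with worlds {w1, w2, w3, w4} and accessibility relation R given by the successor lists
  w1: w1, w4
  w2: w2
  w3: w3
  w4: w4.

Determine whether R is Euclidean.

No

Euclidean: no — w1 R w4 and w1 R w1, but not w4 R w1.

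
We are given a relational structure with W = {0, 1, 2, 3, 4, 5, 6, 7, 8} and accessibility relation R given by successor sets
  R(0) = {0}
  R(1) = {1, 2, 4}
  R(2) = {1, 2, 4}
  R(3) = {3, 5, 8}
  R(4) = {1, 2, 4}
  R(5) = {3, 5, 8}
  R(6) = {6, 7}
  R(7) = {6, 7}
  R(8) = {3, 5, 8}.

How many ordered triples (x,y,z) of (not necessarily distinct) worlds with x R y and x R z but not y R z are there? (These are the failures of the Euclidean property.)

0

R is Euclidean; there are no such tuples.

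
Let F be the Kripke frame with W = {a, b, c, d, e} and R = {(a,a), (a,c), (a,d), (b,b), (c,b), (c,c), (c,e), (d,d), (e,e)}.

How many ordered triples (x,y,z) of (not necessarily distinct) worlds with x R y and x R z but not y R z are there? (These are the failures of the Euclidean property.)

8

Enumerating: (a,c,a), (a,c,d), (a,d,a), (a,d,c), (c,b,c), (c,b,e), (c,e,b), (c,e,c).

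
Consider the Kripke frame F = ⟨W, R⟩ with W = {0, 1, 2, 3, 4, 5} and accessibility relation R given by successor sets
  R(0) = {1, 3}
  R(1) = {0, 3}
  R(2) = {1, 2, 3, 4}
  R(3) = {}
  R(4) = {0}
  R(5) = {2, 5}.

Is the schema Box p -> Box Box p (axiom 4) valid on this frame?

No

The schema 4 characterises exactly the transitive frames.
Transitive: no — 2 R 1 and 1 R 0, but not 2 R 0.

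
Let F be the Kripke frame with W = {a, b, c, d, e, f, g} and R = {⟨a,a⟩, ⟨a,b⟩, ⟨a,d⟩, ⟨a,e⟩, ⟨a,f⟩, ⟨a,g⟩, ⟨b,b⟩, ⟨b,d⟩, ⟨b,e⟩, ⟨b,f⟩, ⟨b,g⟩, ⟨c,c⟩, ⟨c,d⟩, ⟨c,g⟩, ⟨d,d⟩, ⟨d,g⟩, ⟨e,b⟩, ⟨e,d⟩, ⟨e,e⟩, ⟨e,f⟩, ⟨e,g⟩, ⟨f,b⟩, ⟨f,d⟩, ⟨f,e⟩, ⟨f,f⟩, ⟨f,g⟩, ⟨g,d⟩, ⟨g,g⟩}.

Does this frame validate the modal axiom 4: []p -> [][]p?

Yes

The schema 4 characterises exactly the transitive frames.
Transitive: yes — every two-step R-path is closed by a direct edge.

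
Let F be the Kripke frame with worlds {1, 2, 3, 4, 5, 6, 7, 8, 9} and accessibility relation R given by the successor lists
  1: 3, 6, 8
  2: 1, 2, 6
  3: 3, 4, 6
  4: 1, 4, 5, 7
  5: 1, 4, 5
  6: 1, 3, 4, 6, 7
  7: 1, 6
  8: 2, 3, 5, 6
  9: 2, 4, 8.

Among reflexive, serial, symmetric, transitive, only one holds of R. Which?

serial

Reflexive: no — 1 is not related to itself.
Serial: yes — every world has a successor (e.g. 1 R 3).
Symmetric: no — 1 R 3 but not 3 R 1.
Transitive: no — 1 R 3 and 3 R 4, but not 1 R 4.
Only serial holds.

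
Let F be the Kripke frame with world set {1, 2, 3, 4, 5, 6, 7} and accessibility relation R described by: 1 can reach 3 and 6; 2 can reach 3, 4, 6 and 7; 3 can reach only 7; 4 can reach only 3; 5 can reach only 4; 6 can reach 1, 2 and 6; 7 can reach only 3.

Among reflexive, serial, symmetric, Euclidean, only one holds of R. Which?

serial

Reflexive: no — 1 is not related to itself.
Serial: yes — every world has a successor (e.g. 1 R 3).
Symmetric: no — 1 R 3 but not 3 R 1.
Euclidean: no — 1 R 3 and 1 R 6, but not 3 R 6.
Only serial holds.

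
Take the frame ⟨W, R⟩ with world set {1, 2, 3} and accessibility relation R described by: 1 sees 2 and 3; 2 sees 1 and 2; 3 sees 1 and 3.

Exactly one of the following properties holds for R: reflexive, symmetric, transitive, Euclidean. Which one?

symmetric

Reflexive: no — 1 is not related to itself.
Symmetric: yes — every pair in R has its reverse in R.
Transitive: no — 2 R 1 and 1 R 3, but not 2 R 3.
Euclidean: no — 1 R 2 and 1 R 3, but not 2 R 3.
Only symmetric holds.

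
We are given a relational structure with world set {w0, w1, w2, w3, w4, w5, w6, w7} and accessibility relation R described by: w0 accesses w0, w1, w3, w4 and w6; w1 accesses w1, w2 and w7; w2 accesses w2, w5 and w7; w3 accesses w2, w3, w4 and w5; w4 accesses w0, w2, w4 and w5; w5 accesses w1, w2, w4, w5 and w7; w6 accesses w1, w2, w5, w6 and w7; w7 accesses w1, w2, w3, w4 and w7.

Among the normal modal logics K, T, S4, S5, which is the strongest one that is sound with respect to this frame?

Reflexive (axiom T): yes — every world is R-related to itself.
Transitive (axiom 4): no — w0 R w1 and w1 R w2, but not w0 R w2.
Euclidean (axiom 5): no — w0 R w1 and w0 R w3, but not w1 R w3.
So F validates K, T; S4 would additionally require R to be transitive. The strongest is T.

T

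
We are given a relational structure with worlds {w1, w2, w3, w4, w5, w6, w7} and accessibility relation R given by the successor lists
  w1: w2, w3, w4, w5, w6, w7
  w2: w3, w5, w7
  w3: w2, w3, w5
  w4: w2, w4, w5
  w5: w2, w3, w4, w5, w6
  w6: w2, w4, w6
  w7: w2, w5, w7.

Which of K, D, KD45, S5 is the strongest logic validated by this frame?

Serial (axiom D): yes — every world has a successor (e.g. w1 R w2).
Euclidean (axiom 5): no — w1 R w2 and w1 R w4, but not w2 R w4.
Transitive (axiom 4): no — w2 R w5 and w5 R w4, but not w2 R w4.
Reflexive (axiom T): no — w1 is not related to itself.
So F validates K, D; KD45 would additionally require R to be Euclidean and transitive. The strongest is D.

D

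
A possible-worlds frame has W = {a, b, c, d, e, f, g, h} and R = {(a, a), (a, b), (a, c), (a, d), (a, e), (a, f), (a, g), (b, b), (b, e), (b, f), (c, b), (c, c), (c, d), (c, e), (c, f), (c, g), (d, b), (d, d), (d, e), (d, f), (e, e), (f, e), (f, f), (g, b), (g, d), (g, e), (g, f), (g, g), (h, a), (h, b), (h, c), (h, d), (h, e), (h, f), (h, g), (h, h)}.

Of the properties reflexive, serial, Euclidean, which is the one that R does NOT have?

Reflexive: yes — every world is R-related to itself.
Serial: yes — every world has a successor (e.g. a R a).
Euclidean: no — a R b and a R c, but not b R c.
Only Euclidean fails.

Euclidean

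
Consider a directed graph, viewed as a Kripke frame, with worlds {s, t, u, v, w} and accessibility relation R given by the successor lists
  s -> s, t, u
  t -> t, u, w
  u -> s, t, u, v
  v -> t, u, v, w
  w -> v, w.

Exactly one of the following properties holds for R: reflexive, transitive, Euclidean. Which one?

reflexive

Reflexive: yes — every world is R-related to itself.
Transitive: no — s R t and t R w, but not s R w.
Euclidean: no — t R u and t R w, but not u R w.
Only reflexive holds.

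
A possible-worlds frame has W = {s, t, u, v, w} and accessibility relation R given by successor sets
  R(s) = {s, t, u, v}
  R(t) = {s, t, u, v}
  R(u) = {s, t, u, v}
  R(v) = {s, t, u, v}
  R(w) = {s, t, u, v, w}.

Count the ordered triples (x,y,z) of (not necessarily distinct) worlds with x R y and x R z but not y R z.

Enumerating: (w,s,w), (w,t,w), (w,u,w), (w,v,w).

4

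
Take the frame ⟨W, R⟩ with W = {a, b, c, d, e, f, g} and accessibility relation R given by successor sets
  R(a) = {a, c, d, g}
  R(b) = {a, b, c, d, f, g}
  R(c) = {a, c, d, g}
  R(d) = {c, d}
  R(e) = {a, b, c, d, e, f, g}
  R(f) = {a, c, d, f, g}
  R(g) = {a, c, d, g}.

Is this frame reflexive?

Yes

Reflexive: yes — every world is R-related to itself.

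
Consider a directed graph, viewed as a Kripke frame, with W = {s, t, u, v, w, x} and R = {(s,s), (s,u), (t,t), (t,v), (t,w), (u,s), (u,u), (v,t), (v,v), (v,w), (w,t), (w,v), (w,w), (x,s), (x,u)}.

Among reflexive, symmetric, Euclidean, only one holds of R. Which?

Euclidean

Reflexive: no — x is not related to itself.
Symmetric: no — x R s but not s R x.
Euclidean: yes — any two successors of a common world are R-related.
Only Euclidean holds.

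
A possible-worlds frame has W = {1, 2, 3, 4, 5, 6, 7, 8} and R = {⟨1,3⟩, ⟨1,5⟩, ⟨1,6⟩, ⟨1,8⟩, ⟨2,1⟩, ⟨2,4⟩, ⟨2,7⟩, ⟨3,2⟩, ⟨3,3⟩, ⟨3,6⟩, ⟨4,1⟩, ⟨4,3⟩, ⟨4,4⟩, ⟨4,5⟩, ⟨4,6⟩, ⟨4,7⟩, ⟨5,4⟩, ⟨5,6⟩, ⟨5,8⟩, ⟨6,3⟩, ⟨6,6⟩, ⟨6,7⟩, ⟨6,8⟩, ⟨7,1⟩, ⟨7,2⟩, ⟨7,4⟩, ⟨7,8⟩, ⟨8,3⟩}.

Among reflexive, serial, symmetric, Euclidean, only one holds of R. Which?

Reflexive: no — 1 is not related to itself.
Serial: yes — every world has a successor (e.g. 1 R 3).
Symmetric: no — 1 R 3 but not 3 R 1.
Euclidean: no — 1 R 3 and 1 R 5, but not 3 R 5.
Only serial holds.

serial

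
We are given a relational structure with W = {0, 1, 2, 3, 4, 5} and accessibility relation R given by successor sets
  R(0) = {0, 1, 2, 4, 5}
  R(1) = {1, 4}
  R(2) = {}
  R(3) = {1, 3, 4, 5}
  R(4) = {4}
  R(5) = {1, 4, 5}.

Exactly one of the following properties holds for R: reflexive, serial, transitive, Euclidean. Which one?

Reflexive: no — 2 is not related to itself.
Serial: no — 2 has no R-successor.
Transitive: yes — every two-step R-path is closed by a direct edge.
Euclidean: no — 0 R 1 and 0 R 2, but not 1 R 2.
Only transitive holds.

transitive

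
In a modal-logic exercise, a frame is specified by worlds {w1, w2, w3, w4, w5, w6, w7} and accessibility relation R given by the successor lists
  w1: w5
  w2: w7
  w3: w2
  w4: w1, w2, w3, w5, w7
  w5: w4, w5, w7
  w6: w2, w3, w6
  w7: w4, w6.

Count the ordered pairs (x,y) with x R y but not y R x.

10

Enumerating: (w1,w5), (w2,w7), (w3,w2), (w4,w1), (w4,w2), (w4,w3), (w5,w7), (w6,w2), (w6,w3), (w7,w6).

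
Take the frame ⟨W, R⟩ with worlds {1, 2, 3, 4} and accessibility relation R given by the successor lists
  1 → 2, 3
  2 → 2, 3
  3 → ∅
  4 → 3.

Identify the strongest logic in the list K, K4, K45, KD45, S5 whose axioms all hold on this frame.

Transitive (axiom 4): yes — every two-step R-path is closed by a direct edge.
Euclidean (axiom 5): no — 1 R 3 and 1 R 2, but not 3 R 2.
Serial (axiom D): no — 3 has no R-successor.
Reflexive (axiom T): no — 1 is not related to itself.
So F validates K, K4; K45 would additionally require R to be Euclidean. The strongest is K4.

K4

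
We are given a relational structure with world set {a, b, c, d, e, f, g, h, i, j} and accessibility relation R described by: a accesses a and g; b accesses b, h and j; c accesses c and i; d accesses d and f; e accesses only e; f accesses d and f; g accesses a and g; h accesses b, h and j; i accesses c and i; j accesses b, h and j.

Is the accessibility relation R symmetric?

Yes

Symmetric: yes — every pair in R has its reverse in R.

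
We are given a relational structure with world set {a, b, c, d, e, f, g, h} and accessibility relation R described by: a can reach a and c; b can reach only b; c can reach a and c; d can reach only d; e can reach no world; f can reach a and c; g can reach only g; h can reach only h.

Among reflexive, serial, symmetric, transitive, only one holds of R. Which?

transitive

Reflexive: no — e is not related to itself.
Serial: no — e has no R-successor.
Symmetric: no — f R a but not a R f.
Transitive: yes — every two-step R-path is closed by a direct edge.
Only transitive holds.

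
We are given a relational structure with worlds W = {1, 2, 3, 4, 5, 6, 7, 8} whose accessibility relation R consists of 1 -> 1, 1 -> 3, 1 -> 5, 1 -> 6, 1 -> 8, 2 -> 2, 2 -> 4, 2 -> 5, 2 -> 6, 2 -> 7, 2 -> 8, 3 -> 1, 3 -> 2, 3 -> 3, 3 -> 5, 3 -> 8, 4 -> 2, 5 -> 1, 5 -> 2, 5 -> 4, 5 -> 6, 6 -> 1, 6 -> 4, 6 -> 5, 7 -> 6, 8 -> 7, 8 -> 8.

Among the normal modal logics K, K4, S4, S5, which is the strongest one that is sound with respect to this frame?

Transitive (axiom 4): no — 1 R 3 and 3 R 2, but not 1 R 2.
Reflexive (axiom T): no — 4 is not related to itself.
Euclidean (axiom 5): no — 1 R 3 and 1 R 6, but not 3 R 6.
So F validates K; K4 would additionally require R to be transitive. The strongest is K.

K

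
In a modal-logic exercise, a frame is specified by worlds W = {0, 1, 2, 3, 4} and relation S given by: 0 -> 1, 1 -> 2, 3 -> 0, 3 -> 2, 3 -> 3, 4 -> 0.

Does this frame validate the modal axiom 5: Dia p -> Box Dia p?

Axiom 5 corresponds to the accessibility relation being Euclidean.
Euclidean: no — 3 S 0 and 3 S 2, but not 0 S 2.

No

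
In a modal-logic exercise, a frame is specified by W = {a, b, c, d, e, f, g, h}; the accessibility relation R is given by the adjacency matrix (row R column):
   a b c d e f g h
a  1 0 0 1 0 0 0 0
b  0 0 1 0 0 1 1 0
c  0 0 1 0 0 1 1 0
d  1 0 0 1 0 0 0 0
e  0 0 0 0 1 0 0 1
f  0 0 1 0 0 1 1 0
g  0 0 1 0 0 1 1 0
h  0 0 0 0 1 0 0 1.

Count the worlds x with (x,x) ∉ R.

1

Enumerating: b.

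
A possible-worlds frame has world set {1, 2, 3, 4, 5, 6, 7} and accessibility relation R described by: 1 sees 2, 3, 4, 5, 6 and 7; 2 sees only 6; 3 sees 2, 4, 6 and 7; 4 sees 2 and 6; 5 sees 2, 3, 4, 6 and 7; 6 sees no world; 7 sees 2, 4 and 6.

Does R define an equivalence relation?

No

Reflexive: no — 1 is not related to itself.
Symmetric: no — 1 R 2 but not 2 R 1.
Transitive: yes — every two-step R-path is closed by a direct edge.
So R is not an equivalence relation.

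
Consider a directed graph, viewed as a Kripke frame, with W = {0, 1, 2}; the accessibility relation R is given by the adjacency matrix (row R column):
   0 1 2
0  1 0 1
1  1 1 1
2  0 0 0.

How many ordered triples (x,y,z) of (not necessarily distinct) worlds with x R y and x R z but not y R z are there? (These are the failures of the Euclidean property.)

6

Enumerating: (0,2,0), (0,2,2), (1,0,1), (1,2,0), (1,2,1), (1,2,2).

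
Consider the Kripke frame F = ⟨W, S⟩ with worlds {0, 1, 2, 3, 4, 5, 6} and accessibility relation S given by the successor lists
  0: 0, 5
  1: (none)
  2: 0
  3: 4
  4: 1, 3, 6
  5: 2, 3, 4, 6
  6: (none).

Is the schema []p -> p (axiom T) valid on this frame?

Axiom T corresponds to the accessibility relation being reflexive.
Reflexive: no — 1 is not related to itself.

No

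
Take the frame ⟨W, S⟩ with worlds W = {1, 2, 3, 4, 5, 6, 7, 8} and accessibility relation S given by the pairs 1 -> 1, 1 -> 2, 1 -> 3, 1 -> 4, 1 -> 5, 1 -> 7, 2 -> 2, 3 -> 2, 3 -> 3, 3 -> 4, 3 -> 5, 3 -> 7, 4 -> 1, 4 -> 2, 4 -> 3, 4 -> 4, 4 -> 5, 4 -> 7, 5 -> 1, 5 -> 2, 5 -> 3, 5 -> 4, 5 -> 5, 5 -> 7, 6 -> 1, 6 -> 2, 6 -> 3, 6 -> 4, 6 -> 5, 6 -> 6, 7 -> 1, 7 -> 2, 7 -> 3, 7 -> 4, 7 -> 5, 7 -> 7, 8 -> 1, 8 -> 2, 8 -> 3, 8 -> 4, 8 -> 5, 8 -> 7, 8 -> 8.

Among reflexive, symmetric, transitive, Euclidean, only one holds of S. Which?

Reflexive: yes — every world is S-related to itself.
Symmetric: no — 1 S 2 but not 2 S 1.
Transitive: no — 3 S 4 and 4 S 1, but not 3 S 1.
Euclidean: no — 1 S 2 and 1 S 3, but not 2 S 3.
Only reflexive holds.

reflexive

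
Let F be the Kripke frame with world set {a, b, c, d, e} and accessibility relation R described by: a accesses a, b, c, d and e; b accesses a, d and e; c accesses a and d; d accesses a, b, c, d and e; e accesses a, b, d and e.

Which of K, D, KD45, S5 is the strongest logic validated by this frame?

D

Serial (axiom D): yes — every world has a successor (e.g. a R a).
Euclidean (axiom 5): no — a R b and a R c, but not b R c.
Transitive (axiom 4): no — b R a and a R c, but not b R c.
Reflexive (axiom T): no — b is not related to itself.
So F validates K, D; KD45 would additionally require R to be Euclidean and transitive. The strongest is D.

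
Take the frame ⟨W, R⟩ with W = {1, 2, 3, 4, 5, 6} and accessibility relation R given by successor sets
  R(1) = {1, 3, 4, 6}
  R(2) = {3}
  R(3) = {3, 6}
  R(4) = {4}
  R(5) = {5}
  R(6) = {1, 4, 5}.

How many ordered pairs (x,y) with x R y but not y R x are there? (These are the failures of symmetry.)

6

Enumerating: (1,3), (1,4), (2,3), (3,6), (6,4), (6,5).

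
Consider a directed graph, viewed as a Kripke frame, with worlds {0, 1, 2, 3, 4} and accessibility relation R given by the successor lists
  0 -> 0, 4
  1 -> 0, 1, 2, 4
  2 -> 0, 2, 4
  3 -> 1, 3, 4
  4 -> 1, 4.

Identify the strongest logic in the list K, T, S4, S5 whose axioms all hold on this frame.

T

Reflexive (axiom T): yes — every world is R-related to itself.
Transitive (axiom 4): no — 0 R 4 and 4 R 1, but not 0 R 1.
Euclidean (axiom 5): no — 1 R 0 and 1 R 2, but not 0 R 2.
So F validates K, T; S4 would additionally require R to be transitive. The strongest is T.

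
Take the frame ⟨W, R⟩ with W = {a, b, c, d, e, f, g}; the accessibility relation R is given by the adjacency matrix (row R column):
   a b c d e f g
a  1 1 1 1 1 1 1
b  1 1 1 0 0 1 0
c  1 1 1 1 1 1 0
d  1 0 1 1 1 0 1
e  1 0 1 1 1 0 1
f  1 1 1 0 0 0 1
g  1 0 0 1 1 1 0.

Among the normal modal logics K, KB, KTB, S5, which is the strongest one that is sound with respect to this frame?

KB

Symmetric (axiom B): yes — every pair in R has its reverse in R.
Reflexive (axiom T): no — f is not related to itself.
Euclidean (axiom 5): no — a R b and a R d, but not b R d.
So F validates K, KB; KTB would additionally require R to be reflexive. The strongest is KB.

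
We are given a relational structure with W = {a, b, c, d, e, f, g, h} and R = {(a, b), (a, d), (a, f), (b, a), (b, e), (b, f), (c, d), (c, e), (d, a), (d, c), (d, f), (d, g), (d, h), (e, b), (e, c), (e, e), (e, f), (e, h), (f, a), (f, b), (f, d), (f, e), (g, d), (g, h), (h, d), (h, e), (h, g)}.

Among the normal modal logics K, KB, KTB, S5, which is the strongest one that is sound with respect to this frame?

Symmetric (axiom B): yes — every pair in R has its reverse in R.
Reflexive (axiom T): no — a is not related to itself.
Euclidean (axiom 5): no — a R b and a R d, but not b R d.
So F validates K, KB; KTB would additionally require R to be reflexive. The strongest is KB.

KB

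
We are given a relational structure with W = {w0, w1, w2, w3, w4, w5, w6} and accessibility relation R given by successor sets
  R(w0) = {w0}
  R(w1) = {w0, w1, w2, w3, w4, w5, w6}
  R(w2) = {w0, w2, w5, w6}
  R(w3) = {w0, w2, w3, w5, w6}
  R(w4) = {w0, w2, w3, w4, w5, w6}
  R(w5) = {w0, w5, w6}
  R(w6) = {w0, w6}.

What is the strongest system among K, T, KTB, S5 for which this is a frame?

Reflexive (axiom T): yes — every world is R-related to itself.
Symmetric (axiom B): no — w1 R w0 but not w0 R w1.
Euclidean (axiom 5): no — w1 R w0 and w1 R w2, but not w0 R w2.
So F validates K, T; KTB would additionally require R to be symmetric. The strongest is T.

T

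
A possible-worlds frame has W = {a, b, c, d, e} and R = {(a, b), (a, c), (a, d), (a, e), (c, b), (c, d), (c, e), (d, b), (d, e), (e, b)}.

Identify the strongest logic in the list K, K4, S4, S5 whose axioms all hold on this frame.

Transitive (axiom 4): yes — every two-step R-path is closed by a direct edge.
Reflexive (axiom T): no — a is not related to itself.
Euclidean (axiom 5): no — a R b and a R c, but not b R c.
So F validates K, K4; S4 would additionally require R to be reflexive. The strongest is K4.

K4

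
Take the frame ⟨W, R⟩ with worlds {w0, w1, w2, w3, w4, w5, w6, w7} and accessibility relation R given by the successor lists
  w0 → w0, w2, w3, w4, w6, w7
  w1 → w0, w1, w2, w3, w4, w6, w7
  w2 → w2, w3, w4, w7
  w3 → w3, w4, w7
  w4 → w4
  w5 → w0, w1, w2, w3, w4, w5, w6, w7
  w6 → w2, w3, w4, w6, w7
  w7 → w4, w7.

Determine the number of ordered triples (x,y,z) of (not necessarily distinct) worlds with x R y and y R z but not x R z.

R is transitive; there are no such tuples.

0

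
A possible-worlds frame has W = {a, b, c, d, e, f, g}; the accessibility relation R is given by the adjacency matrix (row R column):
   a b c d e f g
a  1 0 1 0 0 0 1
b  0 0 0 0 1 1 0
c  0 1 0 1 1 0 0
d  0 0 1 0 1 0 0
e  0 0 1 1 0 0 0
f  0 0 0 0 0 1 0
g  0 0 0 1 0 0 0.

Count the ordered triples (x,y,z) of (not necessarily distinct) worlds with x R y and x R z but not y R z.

Enumerating: (a,c,a), (a,c,c), (a,c,g), (a,g,a), (a,g,c), (a,g,g), (b,e,e), (b,e,f), (b,f,e), (c,b,b), (c,b,d), (c,d,b), … and 8 more.
Total: 20.

20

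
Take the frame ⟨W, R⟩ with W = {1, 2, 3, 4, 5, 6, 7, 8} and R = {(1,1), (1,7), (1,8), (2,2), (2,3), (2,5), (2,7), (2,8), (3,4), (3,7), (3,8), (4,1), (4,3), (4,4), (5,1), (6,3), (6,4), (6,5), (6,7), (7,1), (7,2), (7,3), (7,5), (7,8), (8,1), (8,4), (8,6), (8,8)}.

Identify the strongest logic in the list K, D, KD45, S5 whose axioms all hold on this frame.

D

Serial (axiom D): yes — every world has a successor (e.g. 1 R 1).
Euclidean (axiom 5): no — 1 R 8 and 1 R 7, but not 8 R 7.
Transitive (axiom 4): no — 1 R 7 and 7 R 2, but not 1 R 2.
Reflexive (axiom T): no — 3 is not related to itself.
So F validates K, D; KD45 would additionally require R to be Euclidean and transitive. The strongest is D.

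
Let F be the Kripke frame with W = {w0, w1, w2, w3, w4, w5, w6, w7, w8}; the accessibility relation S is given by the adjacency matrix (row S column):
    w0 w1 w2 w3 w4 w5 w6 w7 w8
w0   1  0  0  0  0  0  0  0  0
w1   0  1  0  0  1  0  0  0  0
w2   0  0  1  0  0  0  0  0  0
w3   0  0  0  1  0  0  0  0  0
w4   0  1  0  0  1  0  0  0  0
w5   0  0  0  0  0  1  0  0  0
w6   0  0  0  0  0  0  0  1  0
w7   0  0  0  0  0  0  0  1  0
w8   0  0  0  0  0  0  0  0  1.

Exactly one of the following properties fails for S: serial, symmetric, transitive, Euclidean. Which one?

symmetric

Serial: yes — every world has a successor (e.g. w0 S w0).
Symmetric: no — w6 S w7 but not w7 S w6.
Transitive: yes — every two-step S-path is closed by a direct edge.
Euclidean: yes — any two successors of a common world are S-related.
Only symmetric fails.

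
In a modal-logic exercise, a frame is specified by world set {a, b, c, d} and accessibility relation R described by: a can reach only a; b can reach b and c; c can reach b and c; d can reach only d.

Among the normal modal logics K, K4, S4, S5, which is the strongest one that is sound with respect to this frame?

S5

Transitive (axiom 4): yes — every two-step R-path is closed by a direct edge.
Reflexive (axiom T): yes — every world is R-related to itself.
Euclidean (axiom 5): yes — any two successors of a common world are R-related.
So F validates K, K4, S4, S5. The strongest is S5.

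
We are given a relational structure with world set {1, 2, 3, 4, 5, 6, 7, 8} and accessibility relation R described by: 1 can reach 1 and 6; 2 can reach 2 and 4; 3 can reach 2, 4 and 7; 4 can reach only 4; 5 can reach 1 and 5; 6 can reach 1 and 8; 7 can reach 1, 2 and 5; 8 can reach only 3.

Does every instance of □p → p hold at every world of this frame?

The schema T characterises exactly the reflexive frames.
Reflexive: no — 3 is not related to itself.

No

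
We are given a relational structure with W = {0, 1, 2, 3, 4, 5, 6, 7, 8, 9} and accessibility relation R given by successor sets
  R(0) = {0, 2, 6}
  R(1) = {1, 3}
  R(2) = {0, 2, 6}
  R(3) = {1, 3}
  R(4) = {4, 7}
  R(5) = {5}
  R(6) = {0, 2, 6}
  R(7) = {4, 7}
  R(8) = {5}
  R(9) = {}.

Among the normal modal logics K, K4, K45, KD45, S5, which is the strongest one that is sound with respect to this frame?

Transitive (axiom 4): yes — every two-step R-path is closed by a direct edge.
Euclidean (axiom 5): yes — any two successors of a common world are R-related.
Serial (axiom D): no — 9 has no R-successor.
Reflexive (axiom T): no — 8 is not related to itself.
So F validates K, K4, K45; KD45 would additionally require R to be serial. The strongest is K45.

K45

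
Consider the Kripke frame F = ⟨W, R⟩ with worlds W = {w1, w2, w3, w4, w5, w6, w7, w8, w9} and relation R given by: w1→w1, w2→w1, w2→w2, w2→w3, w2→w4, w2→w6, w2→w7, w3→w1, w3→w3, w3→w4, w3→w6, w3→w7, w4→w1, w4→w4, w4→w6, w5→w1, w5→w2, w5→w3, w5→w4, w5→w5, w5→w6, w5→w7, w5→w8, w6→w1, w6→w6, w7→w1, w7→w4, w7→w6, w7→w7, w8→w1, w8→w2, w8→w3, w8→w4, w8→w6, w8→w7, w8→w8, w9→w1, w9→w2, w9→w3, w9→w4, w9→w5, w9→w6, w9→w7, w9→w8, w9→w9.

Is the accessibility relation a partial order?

Reflexive: yes — every world is R-related to itself.
Transitive: yes — every two-step R-path is closed by a direct edge.
Antisymmetric: yes — no distinct pair is related both ways.
So R is a partial order.

Yes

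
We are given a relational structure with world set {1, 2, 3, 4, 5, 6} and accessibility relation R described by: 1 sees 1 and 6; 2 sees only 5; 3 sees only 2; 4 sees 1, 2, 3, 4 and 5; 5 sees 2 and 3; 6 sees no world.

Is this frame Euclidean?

Euclidean: no — 4 R 1 and 4 R 2, but not 1 R 2.

No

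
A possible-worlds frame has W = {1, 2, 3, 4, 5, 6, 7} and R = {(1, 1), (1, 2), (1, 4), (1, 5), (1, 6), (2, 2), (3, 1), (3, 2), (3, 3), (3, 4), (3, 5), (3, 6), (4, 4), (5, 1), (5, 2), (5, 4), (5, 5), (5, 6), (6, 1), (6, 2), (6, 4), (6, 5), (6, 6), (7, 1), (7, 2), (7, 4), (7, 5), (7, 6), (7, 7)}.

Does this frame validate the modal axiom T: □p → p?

Yes

The schema T characterises exactly the reflexive frames.
Reflexive: yes — every world is R-related to itself.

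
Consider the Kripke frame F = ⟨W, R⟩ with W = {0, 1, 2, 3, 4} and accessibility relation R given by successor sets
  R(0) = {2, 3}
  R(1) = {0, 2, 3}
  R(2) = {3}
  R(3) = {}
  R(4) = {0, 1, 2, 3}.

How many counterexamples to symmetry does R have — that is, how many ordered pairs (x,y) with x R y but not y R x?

Enumerating: (0,2), (0,3), (1,0), (1,2), (1,3), (2,3), (4,0), (4,1), (4,2), (4,3).

10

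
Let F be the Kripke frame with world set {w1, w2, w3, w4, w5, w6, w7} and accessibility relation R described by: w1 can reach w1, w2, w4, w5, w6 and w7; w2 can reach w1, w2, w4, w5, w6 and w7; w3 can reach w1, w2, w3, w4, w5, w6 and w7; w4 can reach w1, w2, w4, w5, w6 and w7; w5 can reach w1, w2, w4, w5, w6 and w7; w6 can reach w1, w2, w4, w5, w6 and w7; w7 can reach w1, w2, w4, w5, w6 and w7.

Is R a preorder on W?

Reflexive: yes — every world is R-related to itself.
Transitive: yes — every two-step R-path is closed by a direct edge.
So R is a preorder.

Yes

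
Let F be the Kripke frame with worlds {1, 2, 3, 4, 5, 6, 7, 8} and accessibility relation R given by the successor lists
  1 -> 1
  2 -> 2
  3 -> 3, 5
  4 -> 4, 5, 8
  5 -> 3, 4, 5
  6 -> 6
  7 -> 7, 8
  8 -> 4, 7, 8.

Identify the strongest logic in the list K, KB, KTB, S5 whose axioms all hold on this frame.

KTB

Symmetric (axiom B): yes — every pair in R has its reverse in R.
Reflexive (axiom T): yes — every world is R-related to itself.
Euclidean (axiom 5): no — 4 R 5 and 4 R 8, but not 5 R 8.
So F validates K, KB, KTB; S5 would additionally require R to be Euclidean. The strongest is KTB.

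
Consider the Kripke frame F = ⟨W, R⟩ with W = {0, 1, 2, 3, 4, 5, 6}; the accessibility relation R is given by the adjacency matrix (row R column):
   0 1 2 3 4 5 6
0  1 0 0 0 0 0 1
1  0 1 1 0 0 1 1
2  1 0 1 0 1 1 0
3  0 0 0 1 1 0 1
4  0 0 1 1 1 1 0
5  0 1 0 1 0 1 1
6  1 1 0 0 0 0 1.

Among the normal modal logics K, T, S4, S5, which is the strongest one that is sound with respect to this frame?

Reflexive (axiom T): yes — every world is R-related to itself.
Transitive (axiom 4): no — 0 R 6 and 6 R 1, but not 0 R 1.
Euclidean (axiom 5): no — 1 R 2 and 1 R 6, but not 2 R 6.
So F validates K, T; S4 would additionally require R to be transitive. The strongest is T.

T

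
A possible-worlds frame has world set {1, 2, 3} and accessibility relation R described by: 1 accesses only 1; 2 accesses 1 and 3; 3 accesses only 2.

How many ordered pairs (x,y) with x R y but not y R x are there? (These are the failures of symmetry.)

1

Enumerating: (2,1).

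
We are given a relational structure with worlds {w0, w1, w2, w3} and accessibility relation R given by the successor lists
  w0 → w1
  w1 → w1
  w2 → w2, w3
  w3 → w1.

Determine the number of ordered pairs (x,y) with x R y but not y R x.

Enumerating: (w0,w1), (w2,w3), (w3,w1).

3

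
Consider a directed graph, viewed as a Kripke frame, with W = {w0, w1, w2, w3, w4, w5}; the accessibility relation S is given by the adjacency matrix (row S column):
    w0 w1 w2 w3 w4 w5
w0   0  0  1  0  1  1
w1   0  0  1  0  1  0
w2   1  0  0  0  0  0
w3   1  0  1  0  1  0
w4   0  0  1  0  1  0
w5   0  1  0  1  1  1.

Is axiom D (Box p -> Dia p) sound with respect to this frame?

Yes

Axiom D corresponds to the accessibility relation being serial.
Serial: yes — every world has a successor (e.g. w0 S w2).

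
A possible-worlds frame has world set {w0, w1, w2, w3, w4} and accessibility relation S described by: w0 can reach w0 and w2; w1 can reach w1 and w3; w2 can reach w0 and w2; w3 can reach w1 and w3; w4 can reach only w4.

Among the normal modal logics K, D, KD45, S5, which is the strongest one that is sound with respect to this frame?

S5

Serial (axiom D): yes — every world has a successor (e.g. w0 S w0).
Euclidean (axiom 5): yes — any two successors of a common world are S-related.
Transitive (axiom 4): yes — every two-step S-path is closed by a direct edge.
Reflexive (axiom T): yes — every world is S-related to itself.
So F validates K, D, KD45, S5. The strongest is S5.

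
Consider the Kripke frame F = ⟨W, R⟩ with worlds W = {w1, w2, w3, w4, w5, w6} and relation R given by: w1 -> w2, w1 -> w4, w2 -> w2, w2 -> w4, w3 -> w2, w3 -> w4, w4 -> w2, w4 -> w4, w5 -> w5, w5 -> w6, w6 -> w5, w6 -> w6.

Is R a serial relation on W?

Serial: yes — every world has a successor (e.g. w1 R w2).

Yes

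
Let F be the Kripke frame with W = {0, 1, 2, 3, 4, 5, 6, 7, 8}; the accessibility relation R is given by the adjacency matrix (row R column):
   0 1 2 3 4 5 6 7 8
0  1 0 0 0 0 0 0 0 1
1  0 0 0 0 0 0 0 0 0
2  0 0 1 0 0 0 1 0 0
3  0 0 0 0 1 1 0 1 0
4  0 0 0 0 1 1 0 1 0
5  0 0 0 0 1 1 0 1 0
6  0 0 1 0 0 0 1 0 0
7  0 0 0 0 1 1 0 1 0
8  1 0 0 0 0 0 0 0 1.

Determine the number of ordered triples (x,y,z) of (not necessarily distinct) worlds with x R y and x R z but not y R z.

0

R is Euclidean; there are no such tuples.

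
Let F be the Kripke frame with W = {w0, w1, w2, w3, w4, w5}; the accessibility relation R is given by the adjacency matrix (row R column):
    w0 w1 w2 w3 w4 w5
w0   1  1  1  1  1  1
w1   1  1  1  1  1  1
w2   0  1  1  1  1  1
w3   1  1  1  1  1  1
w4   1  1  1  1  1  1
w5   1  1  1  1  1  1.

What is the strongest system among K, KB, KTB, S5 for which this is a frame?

Symmetric (axiom B): no — w0 R w2 but not w2 R w0.
Reflexive (axiom T): yes — every world is R-related to itself.
Euclidean (axiom 5): no — w1 R w2 and w1 R w0, but not w2 R w0.
So F validates K; KB would additionally require R to be symmetric. The strongest is K.

K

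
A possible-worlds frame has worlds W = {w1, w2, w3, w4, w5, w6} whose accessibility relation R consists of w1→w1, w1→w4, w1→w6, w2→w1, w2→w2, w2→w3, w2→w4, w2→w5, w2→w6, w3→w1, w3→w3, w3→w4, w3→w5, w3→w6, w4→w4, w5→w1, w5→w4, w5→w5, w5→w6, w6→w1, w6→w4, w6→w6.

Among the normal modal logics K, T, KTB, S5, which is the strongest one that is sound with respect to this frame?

Reflexive (axiom T): yes — every world is R-related to itself.
Symmetric (axiom B): no — w1 R w4 but not w4 R w1.
Euclidean (axiom 5): no — w1 R w4 and w1 R w6, but not w4 R w6.
So F validates K, T; KTB would additionally require R to be symmetric. The strongest is T.

T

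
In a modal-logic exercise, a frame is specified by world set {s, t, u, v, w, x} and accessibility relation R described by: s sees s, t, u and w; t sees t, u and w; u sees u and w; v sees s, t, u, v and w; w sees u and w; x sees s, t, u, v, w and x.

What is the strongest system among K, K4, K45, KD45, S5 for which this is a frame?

Transitive (axiom 4): yes — every two-step R-path is closed by a direct edge.
Euclidean (axiom 5): no — s R u and s R t, but not u R t.
Serial (axiom D): yes — every world has a successor (e.g. s R s).
Reflexive (axiom T): yes — every world is R-related to itself.
So F validates K, K4; K45 would additionally require R to be Euclidean. The strongest is K4.

K4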